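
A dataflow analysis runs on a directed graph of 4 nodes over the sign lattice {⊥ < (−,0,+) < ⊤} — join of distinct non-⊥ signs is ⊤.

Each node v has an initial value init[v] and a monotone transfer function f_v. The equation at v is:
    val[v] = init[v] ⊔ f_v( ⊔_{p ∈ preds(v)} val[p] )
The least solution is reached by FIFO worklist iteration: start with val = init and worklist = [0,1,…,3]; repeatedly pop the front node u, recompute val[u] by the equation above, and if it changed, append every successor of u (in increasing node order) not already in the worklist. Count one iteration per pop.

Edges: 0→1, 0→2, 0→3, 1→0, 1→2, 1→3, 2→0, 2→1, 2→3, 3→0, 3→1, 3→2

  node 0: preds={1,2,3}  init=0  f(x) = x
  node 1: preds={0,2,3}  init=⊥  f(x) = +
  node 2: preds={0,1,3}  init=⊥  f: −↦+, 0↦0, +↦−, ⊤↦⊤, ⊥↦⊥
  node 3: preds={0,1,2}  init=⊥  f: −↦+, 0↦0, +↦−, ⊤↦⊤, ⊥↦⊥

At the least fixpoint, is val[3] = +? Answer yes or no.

Trace (8 dequeues):
  [1] u=0 | in ⊥ | out 0 | ==
  [2] u=1 | in 0 | out + | prev ⊥ | push {0}
  [3] u=2 | in ⊤ | out ⊤ | prev ⊥ | push {1}
  [4] u=3 | in ⊤ | out ⊤ | prev ⊥ | push {2}
  [5] u=0 | in ⊤ | out ⊤ | prev 0 | push {3}
  [6] u=1 | in ⊤ | out + | ==
  [7] u=2 | in ⊤ | out ⊤ | ==
  [8] u=3 | in ⊤ | out ⊤ | ==

Converged values:
  [0] ⊤
  [1] +
  [2] ⊤
  [3] ⊤

no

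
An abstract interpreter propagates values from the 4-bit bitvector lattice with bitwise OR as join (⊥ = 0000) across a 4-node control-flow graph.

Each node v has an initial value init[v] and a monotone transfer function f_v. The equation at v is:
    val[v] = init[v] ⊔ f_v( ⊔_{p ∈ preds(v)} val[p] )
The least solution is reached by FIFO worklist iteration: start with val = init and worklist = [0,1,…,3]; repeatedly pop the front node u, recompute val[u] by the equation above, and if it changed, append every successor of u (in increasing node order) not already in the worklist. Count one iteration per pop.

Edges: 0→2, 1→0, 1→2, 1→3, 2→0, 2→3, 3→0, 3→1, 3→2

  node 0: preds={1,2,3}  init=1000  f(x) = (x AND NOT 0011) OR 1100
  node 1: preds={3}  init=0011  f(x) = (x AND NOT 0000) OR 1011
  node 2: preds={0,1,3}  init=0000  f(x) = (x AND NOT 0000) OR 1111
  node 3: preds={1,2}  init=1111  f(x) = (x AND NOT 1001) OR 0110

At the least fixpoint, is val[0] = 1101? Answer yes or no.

no

Worklist (5 pops):
  #1 pop 0: in=1111 → 1100 (was 1000); enqueue []
  #2 pop 1: in=1111 → 1111 (was 0011); enqueue [0]
  #3 pop 2: in=1111 → 1111 (was 0000); enqueue []
  #4 pop 3: in=1111 → 1111 (no change)
  #5 pop 0: in=1111 → 1100 (no change)

Fixpoint:
  val[0] = 1100
  val[1] = 1111
  val[2] = 1111
  val[3] = 1111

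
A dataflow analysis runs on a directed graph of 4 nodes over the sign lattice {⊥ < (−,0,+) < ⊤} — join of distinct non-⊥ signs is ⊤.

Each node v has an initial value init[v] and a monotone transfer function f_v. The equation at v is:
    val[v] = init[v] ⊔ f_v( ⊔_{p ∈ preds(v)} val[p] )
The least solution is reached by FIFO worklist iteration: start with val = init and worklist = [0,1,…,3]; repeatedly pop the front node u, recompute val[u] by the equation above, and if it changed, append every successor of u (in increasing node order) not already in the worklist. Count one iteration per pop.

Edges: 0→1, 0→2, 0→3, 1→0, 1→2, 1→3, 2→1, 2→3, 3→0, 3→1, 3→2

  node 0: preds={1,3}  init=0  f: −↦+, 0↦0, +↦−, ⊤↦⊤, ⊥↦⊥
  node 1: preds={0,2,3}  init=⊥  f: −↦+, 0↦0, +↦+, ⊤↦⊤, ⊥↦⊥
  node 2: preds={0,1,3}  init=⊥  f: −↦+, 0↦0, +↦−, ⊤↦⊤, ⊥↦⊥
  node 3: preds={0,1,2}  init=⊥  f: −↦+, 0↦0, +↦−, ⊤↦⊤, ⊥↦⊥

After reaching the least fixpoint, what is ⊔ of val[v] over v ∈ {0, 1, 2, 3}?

Trace (7 dequeues):
  [1] u=0 | in ⊥ | out 0 | ==
  [2] u=1 | in 0 | out 0 | prev ⊥ | push {0}
  [3] u=2 | in 0 | out 0 | prev ⊥ | push {1}
  [4] u=3 | in 0 | out 0 | prev ⊥ | push {2}
  [5] u=0 | in 0 | out 0 | ==
  [6] u=1 | in 0 | out 0 | ==
  [7] u=2 | in 0 | out 0 | ==

Converged values:
  [0] 0
  [1] 0
  [2] 0
  [3] 0

0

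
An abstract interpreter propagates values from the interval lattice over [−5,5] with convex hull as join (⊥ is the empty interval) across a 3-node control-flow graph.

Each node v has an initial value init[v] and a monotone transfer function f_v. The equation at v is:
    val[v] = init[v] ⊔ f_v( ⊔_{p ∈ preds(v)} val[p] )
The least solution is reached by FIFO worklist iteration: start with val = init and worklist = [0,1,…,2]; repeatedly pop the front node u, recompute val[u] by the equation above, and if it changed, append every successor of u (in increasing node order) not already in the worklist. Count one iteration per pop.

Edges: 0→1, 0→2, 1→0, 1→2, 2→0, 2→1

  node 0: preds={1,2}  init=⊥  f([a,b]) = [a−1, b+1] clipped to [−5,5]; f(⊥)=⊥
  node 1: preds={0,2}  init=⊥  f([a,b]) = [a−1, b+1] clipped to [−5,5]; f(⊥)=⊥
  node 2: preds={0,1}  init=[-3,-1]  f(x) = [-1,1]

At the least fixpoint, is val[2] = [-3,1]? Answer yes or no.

Worklist (12 pops):
  #1 pop 0: in=[-3,-1] → [-4,0] (was ⊥); enqueue []
  #2 pop 1: in=[-4,0] → [-5,1] (was ⊥); enqueue [0]
  #3 pop 2: in=[-5,1] → [-3,1] (was [-3,-1]); enqueue [1]
  #4 pop 0: in=[-5,1] → [-5,2] (was [-4,0]); enqueue [2]
  #5 pop 1: in=[-5,2] → [-5,3] (was [-5,1]); enqueue [0]
  #6 pop 2: in=[-5,3] → [-3,1] (no change)
  #7 pop 0: in=[-5,3] → [-5,4] (was [-5,2]); enqueue [1,2]
  #8 pop 1: in=[-5,4] → [-5,5] (was [-5,3]); enqueue [0]
  #9 pop 2: in=[-5,5] → [-3,1] (no change)
  #10 pop 0: in=[-5,5] → [-5,5] (was [-5,4]); enqueue [1,2]
  #11 pop 1: in=[-5,5] → [-5,5] (no change)
  #12 pop 2: in=[-5,5] → [-3,1] (no change)

Fixpoint:
  val[0] = [-5,5]
  val[1] = [-5,5]
  val[2] = [-3,1]

yes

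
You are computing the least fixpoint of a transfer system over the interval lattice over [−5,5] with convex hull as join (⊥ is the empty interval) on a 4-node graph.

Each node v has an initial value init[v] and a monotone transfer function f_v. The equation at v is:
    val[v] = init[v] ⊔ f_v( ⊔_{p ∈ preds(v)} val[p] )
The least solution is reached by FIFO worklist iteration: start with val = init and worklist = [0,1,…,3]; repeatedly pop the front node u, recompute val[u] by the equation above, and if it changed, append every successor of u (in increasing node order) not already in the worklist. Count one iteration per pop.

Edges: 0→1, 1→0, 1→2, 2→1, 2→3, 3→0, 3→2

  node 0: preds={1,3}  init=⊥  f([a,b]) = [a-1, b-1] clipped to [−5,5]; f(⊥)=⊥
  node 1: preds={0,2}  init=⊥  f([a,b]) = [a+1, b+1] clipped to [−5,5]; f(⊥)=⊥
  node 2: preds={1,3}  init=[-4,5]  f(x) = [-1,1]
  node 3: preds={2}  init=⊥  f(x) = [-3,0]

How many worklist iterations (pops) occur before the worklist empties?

7

Worklist (7 pops):
  #1 pop 0: in=⊥ → ⊥ (no change)
  #2 pop 1: in=[-4,5] → [-3,5] (was ⊥); enqueue [0]
  #3 pop 2: in=[-3,5] → [-4,5] (no change)
  #4 pop 3: in=[-4,5] → [-3,0] (was ⊥); enqueue [2]
  #5 pop 0: in=[-3,5] → [-4,4] (was ⊥); enqueue [1]
  #6 pop 2: in=[-3,5] → [-4,5] (no change)
  #7 pop 1: in=[-4,5] → [-3,5] (no change)

Fixpoint:
  val[0] = [-4,4]
  val[1] = [-3,5]
  val[2] = [-4,5]
  val[3] = [-3,0]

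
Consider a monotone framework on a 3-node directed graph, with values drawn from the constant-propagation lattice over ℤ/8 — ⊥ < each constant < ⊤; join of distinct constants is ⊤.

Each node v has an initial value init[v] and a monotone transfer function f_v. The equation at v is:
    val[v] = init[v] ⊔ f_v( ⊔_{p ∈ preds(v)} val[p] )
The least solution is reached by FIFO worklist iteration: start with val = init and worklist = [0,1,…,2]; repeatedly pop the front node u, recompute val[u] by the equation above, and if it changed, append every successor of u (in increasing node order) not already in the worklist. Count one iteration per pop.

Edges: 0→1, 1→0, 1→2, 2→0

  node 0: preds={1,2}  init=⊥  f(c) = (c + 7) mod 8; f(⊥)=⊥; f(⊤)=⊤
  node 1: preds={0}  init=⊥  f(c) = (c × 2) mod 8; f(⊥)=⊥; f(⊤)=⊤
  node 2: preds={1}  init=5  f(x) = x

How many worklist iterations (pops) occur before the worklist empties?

7

Iteration log — 7 steps:
  step 1. node 0  ⊔preds=5  new=4  old=⊥  +wl: 
  step 2. node 1  ⊔preds=4  new=0  old=⊥  +wl: 0
  step 3. node 2  ⊔preds=0  new=⊤  old=5  +wl: 
  step 4. node 0  ⊔preds=⊤  new=⊤  old=4  +wl: 1
  step 5. node 1  ⊔preds=⊤  new=⊤  old=0  +wl: 0,2
  step 6. node 0  ⊔preds=⊤  new=⊤  stable
  step 7. node 2  ⊔preds=⊤  new=⊤  stable

Least fixpoint reached:
  node 0: ⊤
  node 1: ⊤
  node 2: ⊤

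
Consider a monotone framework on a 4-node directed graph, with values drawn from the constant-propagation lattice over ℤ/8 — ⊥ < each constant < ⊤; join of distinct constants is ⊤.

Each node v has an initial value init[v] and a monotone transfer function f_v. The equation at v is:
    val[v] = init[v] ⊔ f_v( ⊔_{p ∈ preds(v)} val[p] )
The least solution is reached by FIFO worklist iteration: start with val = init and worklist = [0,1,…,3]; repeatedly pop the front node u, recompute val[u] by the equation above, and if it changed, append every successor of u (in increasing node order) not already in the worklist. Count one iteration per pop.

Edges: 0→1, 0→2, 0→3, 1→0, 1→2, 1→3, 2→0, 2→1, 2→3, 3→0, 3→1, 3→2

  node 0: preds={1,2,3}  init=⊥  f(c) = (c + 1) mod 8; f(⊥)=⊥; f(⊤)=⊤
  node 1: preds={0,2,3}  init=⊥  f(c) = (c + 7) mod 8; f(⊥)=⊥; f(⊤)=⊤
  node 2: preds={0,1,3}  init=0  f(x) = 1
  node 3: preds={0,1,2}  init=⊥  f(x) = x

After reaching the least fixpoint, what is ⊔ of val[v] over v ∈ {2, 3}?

Worklist (8 pops):
  #1 pop 0: in=0 → 1 (was ⊥); enqueue []
  #2 pop 1: in=⊤ → ⊤ (was ⊥); enqueue [0]
  #3 pop 2: in=⊤ → ⊤ (was 0); enqueue [1]
  #4 pop 3: in=⊤ → ⊤ (was ⊥); enqueue [2]
  #5 pop 0: in=⊤ → ⊤ (was 1); enqueue [3]
  #6 pop 1: in=⊤ → ⊤ (no change)
  #7 pop 2: in=⊤ → ⊤ (no change)
  #8 pop 3: in=⊤ → ⊤ (no change)

Fixpoint:
  val[0] = ⊤
  val[1] = ⊤
  val[2] = ⊤
  val[3] = ⊤

⊤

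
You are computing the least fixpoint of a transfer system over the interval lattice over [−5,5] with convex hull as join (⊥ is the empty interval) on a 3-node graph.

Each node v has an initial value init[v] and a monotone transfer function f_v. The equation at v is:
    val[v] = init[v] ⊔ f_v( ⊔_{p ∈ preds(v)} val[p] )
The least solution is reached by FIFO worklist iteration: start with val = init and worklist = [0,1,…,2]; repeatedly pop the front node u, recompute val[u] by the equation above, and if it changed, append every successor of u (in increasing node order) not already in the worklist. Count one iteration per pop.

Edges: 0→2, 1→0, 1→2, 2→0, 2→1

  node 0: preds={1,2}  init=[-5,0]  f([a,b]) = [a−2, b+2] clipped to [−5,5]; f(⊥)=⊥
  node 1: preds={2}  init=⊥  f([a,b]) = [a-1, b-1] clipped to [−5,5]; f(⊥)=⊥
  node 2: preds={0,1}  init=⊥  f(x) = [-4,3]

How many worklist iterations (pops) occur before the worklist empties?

Trace (7 dequeues):
  [1] u=0 | in ⊥ | out [-5,0] | ==
  [2] u=1 | in ⊥ | out ⊥ | ==
  [3] u=2 | in [-5,0] | out [-4,3] | prev ⊥ | push {0,1}
  [4] u=0 | in [-4,3] | out [-5,5] | prev [-5,0] | push {2}
  [5] u=1 | in [-4,3] | out [-5,2] | prev ⊥ | push {0}
  [6] u=2 | in [-5,5] | out [-4,3] | ==
  [7] u=0 | in [-5,3] | out [-5,5] | ==

Converged values:
  [0] [-5,5]
  [1] [-5,2]
  [2] [-4,3]

7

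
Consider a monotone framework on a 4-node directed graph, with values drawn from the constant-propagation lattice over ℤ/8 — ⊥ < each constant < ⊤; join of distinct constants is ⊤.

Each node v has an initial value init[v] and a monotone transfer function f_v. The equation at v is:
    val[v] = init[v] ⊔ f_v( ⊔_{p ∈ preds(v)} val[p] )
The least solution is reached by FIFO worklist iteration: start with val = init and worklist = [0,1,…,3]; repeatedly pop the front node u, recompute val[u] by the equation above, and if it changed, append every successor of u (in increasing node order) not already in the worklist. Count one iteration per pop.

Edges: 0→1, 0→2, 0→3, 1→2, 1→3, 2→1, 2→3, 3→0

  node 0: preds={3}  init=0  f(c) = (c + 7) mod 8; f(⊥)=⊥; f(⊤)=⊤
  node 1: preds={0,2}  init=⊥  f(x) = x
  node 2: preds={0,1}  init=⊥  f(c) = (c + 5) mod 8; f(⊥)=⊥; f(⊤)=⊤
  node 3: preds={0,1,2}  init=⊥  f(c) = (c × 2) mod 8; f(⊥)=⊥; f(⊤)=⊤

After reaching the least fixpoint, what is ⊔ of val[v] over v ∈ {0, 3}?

Iteration log — 9 steps:
  step 1. node 0  ⊔preds=⊥  new=0  stable
  step 2. node 1  ⊔preds=0  new=0  old=⊥  +wl: 
  step 3. node 2  ⊔preds=0  new=5  old=⊥  +wl: 1
  step 4. node 3  ⊔preds=⊤  new=⊤  old=⊥  +wl: 0
  step 5. node 1  ⊔preds=⊤  new=⊤  old=0  +wl: 2,3
  step 6. node 0  ⊔preds=⊤  new=⊤  old=0  +wl: 1
  step 7. node 2  ⊔preds=⊤  new=⊤  old=5  +wl: 
  step 8. node 3  ⊔preds=⊤  new=⊤  stable
  step 9. node 1  ⊔preds=⊤  new=⊤  stable

Least fixpoint reached:
  node 0: ⊤
  node 1: ⊤
  node 2: ⊤
  node 3: ⊤

⊤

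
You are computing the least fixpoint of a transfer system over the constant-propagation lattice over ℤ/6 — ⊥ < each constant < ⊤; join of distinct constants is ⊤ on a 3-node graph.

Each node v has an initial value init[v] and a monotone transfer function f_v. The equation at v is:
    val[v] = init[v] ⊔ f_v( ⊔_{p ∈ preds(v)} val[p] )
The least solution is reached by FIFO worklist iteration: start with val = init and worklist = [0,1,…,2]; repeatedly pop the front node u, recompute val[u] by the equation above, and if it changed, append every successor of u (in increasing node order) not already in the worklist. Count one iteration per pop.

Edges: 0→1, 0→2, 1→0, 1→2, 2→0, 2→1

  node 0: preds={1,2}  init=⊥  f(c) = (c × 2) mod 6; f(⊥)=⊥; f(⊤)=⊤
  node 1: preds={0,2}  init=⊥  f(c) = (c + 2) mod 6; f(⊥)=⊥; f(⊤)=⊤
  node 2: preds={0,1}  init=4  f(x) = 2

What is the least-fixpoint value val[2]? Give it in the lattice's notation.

⊤

Iteration log — 6 steps:
  step 1. node 0  ⊔preds=4  new=2  old=⊥  +wl: 
  step 2. node 1  ⊔preds=⊤  new=⊤  old=⊥  +wl: 0
  step 3. node 2  ⊔preds=⊤  new=⊤  old=4  +wl: 1
  step 4. node 0  ⊔preds=⊤  new=⊤  old=2  +wl: 2
  step 5. node 1  ⊔preds=⊤  new=⊤  stable
  step 6. node 2  ⊔preds=⊤  new=⊤  stable

Least fixpoint reached:
  node 0: ⊤
  node 1: ⊤
  node 2: ⊤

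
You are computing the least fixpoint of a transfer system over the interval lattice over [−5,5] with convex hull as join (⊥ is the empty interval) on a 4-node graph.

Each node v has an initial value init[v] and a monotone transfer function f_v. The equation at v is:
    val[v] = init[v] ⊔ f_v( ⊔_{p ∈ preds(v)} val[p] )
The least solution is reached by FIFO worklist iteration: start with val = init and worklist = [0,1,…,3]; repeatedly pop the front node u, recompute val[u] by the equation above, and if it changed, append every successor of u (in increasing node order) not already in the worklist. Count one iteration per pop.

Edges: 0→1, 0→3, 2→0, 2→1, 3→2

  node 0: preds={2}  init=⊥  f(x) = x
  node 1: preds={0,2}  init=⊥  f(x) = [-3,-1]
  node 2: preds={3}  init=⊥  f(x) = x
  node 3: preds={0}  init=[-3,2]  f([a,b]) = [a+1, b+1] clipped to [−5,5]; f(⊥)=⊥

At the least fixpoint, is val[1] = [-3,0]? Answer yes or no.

no

Worklist (19 pops):
  #1 pop 0: in=⊥ → ⊥ (no change)
  #2 pop 1: in=⊥ → [-3,-1] (was ⊥); enqueue []
  #3 pop 2: in=[-3,2] → [-3,2] (was ⊥); enqueue [0,1]
  #4 pop 3: in=⊥ → [-3,2] (no change)
  #5 pop 0: in=[-3,2] → [-3,2] (was ⊥); enqueue [3]
  #6 pop 1: in=[-3,2] → [-3,-1] (no change)
  #7 pop 3: in=[-3,2] → [-3,3] (was [-3,2]); enqueue [2]
  #8 pop 2: in=[-3,3] → [-3,3] (was [-3,2]); enqueue [0,1]
  #9 pop 0: in=[-3,3] → [-3,3] (was [-3,2]); enqueue [3]
  #10 pop 1: in=[-3,3] → [-3,-1] (no change)
  #11 pop 3: in=[-3,3] → [-3,4] (was [-3,3]); enqueue [2]
  #12 pop 2: in=[-3,4] → [-3,4] (was [-3,3]); enqueue [0,1]
  #13 pop 0: in=[-3,4] → [-3,4] (was [-3,3]); enqueue [3]
  #14 pop 1: in=[-3,4] → [-3,-1] (no change)
  #15 pop 3: in=[-3,4] → [-3,5] (was [-3,4]); enqueue [2]
  #16 pop 2: in=[-3,5] → [-3,5] (was [-3,4]); enqueue [0,1]
  #17 pop 0: in=[-3,5] → [-3,5] (was [-3,4]); enqueue [3]
  #18 pop 1: in=[-3,5] → [-3,-1] (no change)
  #19 pop 3: in=[-3,5] → [-3,5] (no change)

Fixpoint:
  val[0] = [-3,5]
  val[1] = [-3,-1]
  val[2] = [-3,5]
  val[3] = [-3,5]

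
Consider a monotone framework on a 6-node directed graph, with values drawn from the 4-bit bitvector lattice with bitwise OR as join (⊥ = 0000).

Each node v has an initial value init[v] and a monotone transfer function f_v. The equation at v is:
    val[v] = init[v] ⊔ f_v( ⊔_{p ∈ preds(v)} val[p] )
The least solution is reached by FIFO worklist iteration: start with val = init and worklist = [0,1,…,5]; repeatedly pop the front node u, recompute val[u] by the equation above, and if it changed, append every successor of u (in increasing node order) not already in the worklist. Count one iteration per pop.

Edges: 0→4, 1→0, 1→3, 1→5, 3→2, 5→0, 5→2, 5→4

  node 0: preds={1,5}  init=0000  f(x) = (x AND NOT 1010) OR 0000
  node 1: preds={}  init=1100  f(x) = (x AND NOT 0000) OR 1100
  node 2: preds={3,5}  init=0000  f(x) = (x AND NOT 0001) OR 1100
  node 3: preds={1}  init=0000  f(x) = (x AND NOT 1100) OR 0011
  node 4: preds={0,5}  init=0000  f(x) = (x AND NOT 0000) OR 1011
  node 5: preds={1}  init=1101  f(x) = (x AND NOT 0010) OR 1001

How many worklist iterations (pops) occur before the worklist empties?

7

Iteration log — 7 steps:
  step 1. node 0  ⊔preds=1101  new=0101  old=0000  +wl: 
  step 2. node 1  ⊔preds=0000  new=1100  stable
  step 3. node 2  ⊔preds=1101  new=1100  old=0000  +wl: 
  step 4. node 3  ⊔preds=1100  new=0011  old=0000  +wl: 2
  step 5. node 4  ⊔preds=1101  new=1111  old=0000  +wl: 
  step 6. node 5  ⊔preds=1100  new=1101  stable
  step 7. node 2  ⊔preds=1111  new=1110  old=1100  +wl: 

Least fixpoint reached:
  node 0: 0101
  node 1: 1100
  node 2: 1110
  node 3: 0011
  node 4: 1111
  node 5: 1101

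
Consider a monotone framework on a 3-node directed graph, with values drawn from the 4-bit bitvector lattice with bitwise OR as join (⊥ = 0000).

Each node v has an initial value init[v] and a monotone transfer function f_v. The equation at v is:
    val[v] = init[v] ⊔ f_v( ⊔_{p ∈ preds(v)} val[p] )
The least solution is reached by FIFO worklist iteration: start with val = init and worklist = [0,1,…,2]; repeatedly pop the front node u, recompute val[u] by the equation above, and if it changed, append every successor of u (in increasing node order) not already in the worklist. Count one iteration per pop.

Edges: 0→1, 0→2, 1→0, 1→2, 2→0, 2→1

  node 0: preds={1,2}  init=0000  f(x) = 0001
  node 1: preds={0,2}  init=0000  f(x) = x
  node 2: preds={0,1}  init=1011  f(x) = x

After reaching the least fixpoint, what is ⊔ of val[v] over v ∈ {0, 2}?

1011

Iteration log — 4 steps:
  step 1. node 0  ⊔preds=1011  new=0001  old=0000  +wl: 
  step 2. node 1  ⊔preds=1011  new=1011  old=0000  +wl: 0
  step 3. node 2  ⊔preds=1011  new=1011  stable
  step 4. node 0  ⊔preds=1011  new=0001  stable

Least fixpoint reached:
  node 0: 0001
  node 1: 1011
  node 2: 1011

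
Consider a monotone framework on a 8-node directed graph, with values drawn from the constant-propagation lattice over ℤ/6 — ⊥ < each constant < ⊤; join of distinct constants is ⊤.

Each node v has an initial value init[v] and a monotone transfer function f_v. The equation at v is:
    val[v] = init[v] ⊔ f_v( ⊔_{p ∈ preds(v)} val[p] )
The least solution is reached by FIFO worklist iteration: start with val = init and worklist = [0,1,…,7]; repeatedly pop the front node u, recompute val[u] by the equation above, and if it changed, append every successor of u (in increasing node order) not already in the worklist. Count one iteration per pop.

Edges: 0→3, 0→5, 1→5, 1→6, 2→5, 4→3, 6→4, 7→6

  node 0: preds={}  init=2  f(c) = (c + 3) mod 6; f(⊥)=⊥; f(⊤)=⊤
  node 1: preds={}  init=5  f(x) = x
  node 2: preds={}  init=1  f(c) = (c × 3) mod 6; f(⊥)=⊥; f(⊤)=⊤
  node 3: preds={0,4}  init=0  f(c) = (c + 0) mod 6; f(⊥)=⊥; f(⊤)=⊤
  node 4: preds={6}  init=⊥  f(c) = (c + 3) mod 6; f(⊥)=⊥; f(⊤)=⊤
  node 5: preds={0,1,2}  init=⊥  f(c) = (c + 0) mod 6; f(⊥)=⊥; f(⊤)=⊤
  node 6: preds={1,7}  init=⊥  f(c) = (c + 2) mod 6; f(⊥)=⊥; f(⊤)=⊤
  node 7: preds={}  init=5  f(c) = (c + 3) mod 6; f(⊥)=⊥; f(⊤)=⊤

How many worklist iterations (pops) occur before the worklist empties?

10

Worklist (10 pops):
  #1 pop 0: in=⊥ → 2 (no change)
  #2 pop 1: in=⊥ → 5 (no change)
  #3 pop 2: in=⊥ → 1 (no change)
  #4 pop 3: in=2 → ⊤ (was 0); enqueue []
  #5 pop 4: in=⊥ → ⊥ (no change)
  #6 pop 5: in=⊤ → ⊤ (was ⊥); enqueue []
  #7 pop 6: in=5 → 1 (was ⊥); enqueue [4]
  #8 pop 7: in=⊥ → 5 (no change)
  #9 pop 4: in=1 → 4 (was ⊥); enqueue [3]
  #10 pop 3: in=⊤ → ⊤ (no change)

Fixpoint:
  val[0] = 2
  val[1] = 5
  val[2] = 1
  val[3] = ⊤
  val[4] = 4
  val[5] = ⊤
  val[6] = 1
  val[7] = 5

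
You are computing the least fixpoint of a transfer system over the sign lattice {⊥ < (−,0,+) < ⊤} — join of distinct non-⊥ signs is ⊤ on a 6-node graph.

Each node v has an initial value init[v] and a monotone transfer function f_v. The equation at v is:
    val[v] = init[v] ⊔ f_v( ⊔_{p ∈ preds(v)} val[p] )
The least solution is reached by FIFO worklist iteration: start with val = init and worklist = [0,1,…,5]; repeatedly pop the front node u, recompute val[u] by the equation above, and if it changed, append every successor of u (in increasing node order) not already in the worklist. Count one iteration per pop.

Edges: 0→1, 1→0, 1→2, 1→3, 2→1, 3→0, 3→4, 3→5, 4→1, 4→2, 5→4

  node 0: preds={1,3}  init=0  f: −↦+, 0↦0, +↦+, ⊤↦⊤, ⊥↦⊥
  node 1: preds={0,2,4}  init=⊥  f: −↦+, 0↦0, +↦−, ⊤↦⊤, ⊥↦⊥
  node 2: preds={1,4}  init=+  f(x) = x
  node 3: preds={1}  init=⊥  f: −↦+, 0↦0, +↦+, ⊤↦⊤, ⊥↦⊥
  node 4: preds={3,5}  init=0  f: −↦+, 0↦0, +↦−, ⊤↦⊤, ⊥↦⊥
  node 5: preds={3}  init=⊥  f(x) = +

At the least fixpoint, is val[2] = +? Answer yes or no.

Worklist (10 pops):
  #1 pop 0: in=⊥ → 0 (no change)
  #2 pop 1: in=⊤ → ⊤ (was ⊥); enqueue [0]
  #3 pop 2: in=⊤ → ⊤ (was +); enqueue [1]
  #4 pop 3: in=⊤ → ⊤ (was ⊥); enqueue []
  #5 pop 4: in=⊤ → ⊤ (was 0); enqueue [2]
  #6 pop 5: in=⊤ → + (was ⊥); enqueue [4]
  #7 pop 0: in=⊤ → ⊤ (was 0); enqueue []
  #8 pop 1: in=⊤ → ⊤ (no change)
  #9 pop 2: in=⊤ → ⊤ (no change)
  #10 pop 4: in=⊤ → ⊤ (no change)

Fixpoint:
  val[0] = ⊤
  val[1] = ⊤
  val[2] = ⊤
  val[3] = ⊤
  val[4] = ⊤
  val[5] = +

no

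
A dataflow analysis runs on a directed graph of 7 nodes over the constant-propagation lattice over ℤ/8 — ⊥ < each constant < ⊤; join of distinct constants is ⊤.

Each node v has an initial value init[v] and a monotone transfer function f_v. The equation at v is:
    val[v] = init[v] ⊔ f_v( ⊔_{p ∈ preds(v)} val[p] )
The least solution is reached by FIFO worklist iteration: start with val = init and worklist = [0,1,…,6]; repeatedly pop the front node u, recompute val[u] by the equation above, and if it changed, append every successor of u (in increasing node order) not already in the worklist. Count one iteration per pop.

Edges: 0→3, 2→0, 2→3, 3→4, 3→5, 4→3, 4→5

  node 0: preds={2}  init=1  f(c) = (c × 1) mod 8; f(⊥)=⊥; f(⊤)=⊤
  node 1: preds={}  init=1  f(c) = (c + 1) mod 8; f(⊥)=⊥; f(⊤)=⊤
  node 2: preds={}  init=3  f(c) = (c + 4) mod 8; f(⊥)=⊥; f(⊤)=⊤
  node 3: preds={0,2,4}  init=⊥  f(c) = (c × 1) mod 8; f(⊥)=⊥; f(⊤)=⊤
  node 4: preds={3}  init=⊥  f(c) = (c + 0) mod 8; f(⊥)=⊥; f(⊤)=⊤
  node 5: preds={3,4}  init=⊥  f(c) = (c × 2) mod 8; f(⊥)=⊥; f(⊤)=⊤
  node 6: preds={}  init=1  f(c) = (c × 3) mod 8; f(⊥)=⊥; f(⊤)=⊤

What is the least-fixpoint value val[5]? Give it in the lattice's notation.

Worklist (8 pops):
  #1 pop 0: in=3 → ⊤ (was 1); enqueue []
  #2 pop 1: in=⊥ → 1 (no change)
  #3 pop 2: in=⊥ → 3 (no change)
  #4 pop 3: in=⊤ → ⊤ (was ⊥); enqueue []
  #5 pop 4: in=⊤ → ⊤ (was ⊥); enqueue [3]
  #6 pop 5: in=⊤ → ⊤ (was ⊥); enqueue []
  #7 pop 6: in=⊥ → 1 (no change)
  #8 pop 3: in=⊤ → ⊤ (no change)

Fixpoint:
  val[0] = ⊤
  val[1] = 1
  val[2] = 3
  val[3] = ⊤
  val[4] = ⊤
  val[5] = ⊤
  val[6] = 1

⊤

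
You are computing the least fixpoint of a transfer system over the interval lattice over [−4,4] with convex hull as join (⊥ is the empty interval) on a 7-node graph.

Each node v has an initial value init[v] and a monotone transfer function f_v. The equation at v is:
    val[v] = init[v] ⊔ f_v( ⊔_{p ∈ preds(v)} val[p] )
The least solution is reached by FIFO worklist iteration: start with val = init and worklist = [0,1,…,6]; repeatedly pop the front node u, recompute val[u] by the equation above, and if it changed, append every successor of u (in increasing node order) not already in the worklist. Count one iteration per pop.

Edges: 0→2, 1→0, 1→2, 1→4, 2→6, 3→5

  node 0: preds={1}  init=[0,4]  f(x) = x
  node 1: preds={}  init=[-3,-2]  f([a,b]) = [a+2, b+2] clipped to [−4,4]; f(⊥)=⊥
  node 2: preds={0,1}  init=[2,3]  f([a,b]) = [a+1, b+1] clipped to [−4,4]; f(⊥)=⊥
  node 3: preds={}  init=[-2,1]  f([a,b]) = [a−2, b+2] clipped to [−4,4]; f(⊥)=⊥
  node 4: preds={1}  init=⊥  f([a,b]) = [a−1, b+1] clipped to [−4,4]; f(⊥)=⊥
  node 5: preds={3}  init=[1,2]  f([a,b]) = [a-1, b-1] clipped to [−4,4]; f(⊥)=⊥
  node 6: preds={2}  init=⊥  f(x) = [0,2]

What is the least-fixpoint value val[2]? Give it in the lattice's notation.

[-2,4]

Iteration log — 7 steps:
  step 1. node 0  ⊔preds=[-3,-2]  new=[-3,4]  old=[0,4]  +wl: 
  step 2. node 1  ⊔preds=⊥  new=[-3,-2]  stable
  step 3. node 2  ⊔preds=[-3,4]  new=[-2,4]  old=[2,3]  +wl: 
  step 4. node 3  ⊔preds=⊥  new=[-2,1]  stable
  step 5. node 4  ⊔preds=[-3,-2]  new=[-4,-1]  old=⊥  +wl: 
  step 6. node 5  ⊔preds=[-2,1]  new=[-3,2]  old=[1,2]  +wl: 
  step 7. node 6  ⊔preds=[-2,4]  new=[0,2]  old=⊥  +wl: 

Least fixpoint reached:
  node 0: [-3,4]
  node 1: [-3,-2]
  node 2: [-2,4]
  node 3: [-2,1]
  node 4: [-4,-1]
  node 5: [-3,2]
  node 6: [0,2]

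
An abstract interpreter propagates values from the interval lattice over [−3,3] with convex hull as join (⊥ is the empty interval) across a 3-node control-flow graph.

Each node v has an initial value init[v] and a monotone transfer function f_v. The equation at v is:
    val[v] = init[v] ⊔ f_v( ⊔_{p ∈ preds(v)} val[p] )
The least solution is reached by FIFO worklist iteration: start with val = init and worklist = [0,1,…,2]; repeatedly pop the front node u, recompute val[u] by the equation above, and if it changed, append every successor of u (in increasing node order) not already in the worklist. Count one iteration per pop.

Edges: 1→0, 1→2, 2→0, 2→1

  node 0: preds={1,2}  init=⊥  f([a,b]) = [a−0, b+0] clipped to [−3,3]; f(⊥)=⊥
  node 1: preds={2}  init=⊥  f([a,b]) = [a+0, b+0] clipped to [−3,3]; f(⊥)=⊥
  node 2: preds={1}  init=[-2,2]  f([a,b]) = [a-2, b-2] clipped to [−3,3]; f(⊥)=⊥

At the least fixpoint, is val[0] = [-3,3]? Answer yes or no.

no

Trace (7 dequeues):
  [1] u=0 | in [-2,2] | out [-2,2] | prev ⊥ | push {}
  [2] u=1 | in [-2,2] | out [-2,2] | prev ⊥ | push {0}
  [3] u=2 | in [-2,2] | out [-3,2] | prev [-2,2] | push {1}
  [4] u=0 | in [-3,2] | out [-3,2] | prev [-2,2] | push {}
  [5] u=1 | in [-3,2] | out [-3,2] | prev [-2,2] | push {0,2}
  [6] u=0 | in [-3,2] | out [-3,2] | ==
  [7] u=2 | in [-3,2] | out [-3,2] | ==

Converged values:
  [0] [-3,2]
  [1] [-3,2]
  [2] [-3,2]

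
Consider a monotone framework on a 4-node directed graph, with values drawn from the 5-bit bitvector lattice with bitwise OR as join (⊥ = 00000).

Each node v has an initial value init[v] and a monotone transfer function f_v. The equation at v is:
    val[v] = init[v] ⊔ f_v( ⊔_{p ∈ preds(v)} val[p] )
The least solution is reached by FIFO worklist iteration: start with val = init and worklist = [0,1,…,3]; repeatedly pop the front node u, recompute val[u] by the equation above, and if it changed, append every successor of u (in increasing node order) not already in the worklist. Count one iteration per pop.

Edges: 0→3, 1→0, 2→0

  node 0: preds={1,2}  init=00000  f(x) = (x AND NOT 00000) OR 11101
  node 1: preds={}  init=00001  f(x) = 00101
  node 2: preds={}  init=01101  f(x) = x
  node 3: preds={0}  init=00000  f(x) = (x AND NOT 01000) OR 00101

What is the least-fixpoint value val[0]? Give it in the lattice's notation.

11101

Worklist (5 pops):
  #1 pop 0: in=01101 → 11101 (was 00000); enqueue []
  #2 pop 1: in=00000 → 00101 (was 00001); enqueue [0]
  #3 pop 2: in=00000 → 01101 (no change)
  #4 pop 3: in=11101 → 10101 (was 00000); enqueue []
  #5 pop 0: in=01101 → 11101 (no change)

Fixpoint:
  val[0] = 11101
  val[1] = 00101
  val[2] = 01101
  val[3] = 10101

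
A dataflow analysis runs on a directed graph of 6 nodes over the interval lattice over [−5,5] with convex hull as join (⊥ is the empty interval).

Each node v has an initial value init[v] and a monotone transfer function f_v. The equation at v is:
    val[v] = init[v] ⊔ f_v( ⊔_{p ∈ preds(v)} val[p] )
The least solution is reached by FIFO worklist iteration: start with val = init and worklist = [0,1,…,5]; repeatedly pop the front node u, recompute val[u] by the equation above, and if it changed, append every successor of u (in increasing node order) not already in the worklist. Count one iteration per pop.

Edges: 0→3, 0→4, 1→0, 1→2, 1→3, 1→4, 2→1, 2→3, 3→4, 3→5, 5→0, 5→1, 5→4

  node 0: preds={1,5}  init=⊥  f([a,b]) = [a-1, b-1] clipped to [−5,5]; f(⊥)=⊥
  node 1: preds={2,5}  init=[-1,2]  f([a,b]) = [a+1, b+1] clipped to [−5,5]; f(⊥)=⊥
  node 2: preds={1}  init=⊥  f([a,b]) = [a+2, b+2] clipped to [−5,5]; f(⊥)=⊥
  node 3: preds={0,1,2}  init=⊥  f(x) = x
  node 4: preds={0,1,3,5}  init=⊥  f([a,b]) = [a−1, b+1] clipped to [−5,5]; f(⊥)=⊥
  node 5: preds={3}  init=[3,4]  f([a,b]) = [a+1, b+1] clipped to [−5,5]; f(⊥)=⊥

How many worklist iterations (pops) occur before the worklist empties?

Trace (10 dequeues):
  [1] u=0 | in [-1,4] | out [-2,3] | prev ⊥ | push {}
  [2] u=1 | in [3,4] | out [-1,5] | prev [-1,2] | push {0}
  [3] u=2 | in [-1,5] | out [1,5] | prev ⊥ | push {1}
  [4] u=3 | in [-2,5] | out [-2,5] | prev ⊥ | push {}
  [5] u=4 | in [-2,5] | out [-3,5] | prev ⊥ | push {}
  [6] u=5 | in [-2,5] | out [-1,5] | prev [3,4] | push {4}
  [7] u=0 | in [-1,5] | out [-2,4] | prev [-2,3] | push {3}
  [8] u=1 | in [-1,5] | out [-1,5] | ==
  [9] u=4 | in [-2,5] | out [-3,5] | ==
  [10] u=3 | in [-2,5] | out [-2,5] | ==

Converged values:
  [0] [-2,4]
  [1] [-1,5]
  [2] [1,5]
  [3] [-2,5]
  [4] [-3,5]
  [5] [-1,5]

10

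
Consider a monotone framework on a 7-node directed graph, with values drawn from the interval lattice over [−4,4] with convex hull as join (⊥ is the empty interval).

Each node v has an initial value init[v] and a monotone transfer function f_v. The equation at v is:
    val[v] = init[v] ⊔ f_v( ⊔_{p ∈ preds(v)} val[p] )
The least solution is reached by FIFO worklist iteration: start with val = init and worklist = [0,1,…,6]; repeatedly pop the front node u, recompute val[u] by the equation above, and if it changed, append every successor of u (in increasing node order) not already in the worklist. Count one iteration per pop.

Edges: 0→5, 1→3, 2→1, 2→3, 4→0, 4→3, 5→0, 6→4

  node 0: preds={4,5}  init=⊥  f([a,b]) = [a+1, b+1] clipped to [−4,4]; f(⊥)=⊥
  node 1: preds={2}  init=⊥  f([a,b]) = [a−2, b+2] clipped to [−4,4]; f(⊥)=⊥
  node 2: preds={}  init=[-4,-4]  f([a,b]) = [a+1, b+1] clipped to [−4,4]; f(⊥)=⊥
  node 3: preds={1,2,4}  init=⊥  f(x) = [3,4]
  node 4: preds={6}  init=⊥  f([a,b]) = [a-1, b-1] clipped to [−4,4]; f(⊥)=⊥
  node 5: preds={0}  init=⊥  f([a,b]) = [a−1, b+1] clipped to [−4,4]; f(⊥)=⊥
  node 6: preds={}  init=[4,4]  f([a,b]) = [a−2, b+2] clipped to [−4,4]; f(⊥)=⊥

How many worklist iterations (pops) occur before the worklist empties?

Iteration log — 11 steps:
  step 1. node 0  ⊔preds=⊥  new=⊥  stable
  step 2. node 1  ⊔preds=[-4,-4]  new=[-4,-2]  old=⊥  +wl: 
  step 3. node 2  ⊔preds=⊥  new=[-4,-4]  stable
  step 4. node 3  ⊔preds=[-4,-2]  new=[3,4]  old=⊥  +wl: 
  step 5. node 4  ⊔preds=[4,4]  new=[3,3]  old=⊥  +wl: 0,3
  step 6. node 5  ⊔preds=⊥  new=⊥  stable
  step 7. node 6  ⊔preds=⊥  new=[4,4]  stable
  step 8. node 0  ⊔preds=[3,3]  new=[4,4]  old=⊥  +wl: 5
  step 9. node 3  ⊔preds=[-4,3]  new=[3,4]  stable
  step 10. node 5  ⊔preds=[4,4]  new=[3,4]  old=⊥  +wl: 0
  step 11. node 0  ⊔preds=[3,4]  new=[4,4]  stable

Least fixpoint reached:
  node 0: [4,4]
  node 1: [-4,-2]
  node 2: [-4,-4]
  node 3: [3,4]
  node 4: [3,3]
  node 5: [3,4]
  node 6: [4,4]

11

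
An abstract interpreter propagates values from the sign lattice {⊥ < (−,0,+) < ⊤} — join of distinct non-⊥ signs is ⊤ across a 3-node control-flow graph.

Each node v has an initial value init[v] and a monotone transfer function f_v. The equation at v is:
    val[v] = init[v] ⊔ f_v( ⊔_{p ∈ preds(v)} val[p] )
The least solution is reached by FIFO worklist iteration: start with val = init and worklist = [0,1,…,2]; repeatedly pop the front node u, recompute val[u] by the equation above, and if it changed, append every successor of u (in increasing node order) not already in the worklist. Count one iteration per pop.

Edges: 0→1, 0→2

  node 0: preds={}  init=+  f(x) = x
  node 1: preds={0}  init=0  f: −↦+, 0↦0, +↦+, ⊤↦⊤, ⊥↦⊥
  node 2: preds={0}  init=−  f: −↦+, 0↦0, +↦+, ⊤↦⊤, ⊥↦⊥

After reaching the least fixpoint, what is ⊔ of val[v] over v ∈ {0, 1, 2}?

⊤

Trace (3 dequeues):
  [1] u=0 | in ⊥ | out + | ==
  [2] u=1 | in + | out ⊤ | prev 0 | push {}
  [3] u=2 | in + | out ⊤ | prev − | push {}

Converged values:
  [0] +
  [1] ⊤
  [2] ⊤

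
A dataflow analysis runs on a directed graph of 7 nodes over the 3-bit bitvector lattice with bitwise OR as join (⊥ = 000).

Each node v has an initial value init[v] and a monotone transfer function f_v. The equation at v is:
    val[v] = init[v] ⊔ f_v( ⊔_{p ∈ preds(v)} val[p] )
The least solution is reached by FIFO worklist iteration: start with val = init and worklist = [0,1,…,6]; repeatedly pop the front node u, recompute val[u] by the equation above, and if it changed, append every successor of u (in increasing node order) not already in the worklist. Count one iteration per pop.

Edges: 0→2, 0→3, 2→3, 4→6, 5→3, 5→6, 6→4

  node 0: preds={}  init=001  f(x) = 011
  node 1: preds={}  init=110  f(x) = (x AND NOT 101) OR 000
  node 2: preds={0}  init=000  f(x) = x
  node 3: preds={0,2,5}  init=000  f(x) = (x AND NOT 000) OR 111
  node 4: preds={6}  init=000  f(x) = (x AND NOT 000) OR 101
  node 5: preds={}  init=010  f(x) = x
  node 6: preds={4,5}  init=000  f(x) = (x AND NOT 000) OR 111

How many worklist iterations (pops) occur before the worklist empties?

Worklist (9 pops):
  #1 pop 0: in=000 → 011 (was 001); enqueue []
  #2 pop 1: in=000 → 110 (no change)
  #3 pop 2: in=011 → 011 (was 000); enqueue []
  #4 pop 3: in=011 → 111 (was 000); enqueue []
  #5 pop 4: in=000 → 101 (was 000); enqueue []
  #6 pop 5: in=000 → 010 (no change)
  #7 pop 6: in=111 → 111 (was 000); enqueue [4]
  #8 pop 4: in=111 → 111 (was 101); enqueue [6]
  #9 pop 6: in=111 → 111 (no change)

Fixpoint:
  val[0] = 011
  val[1] = 110
  val[2] = 011
  val[3] = 111
  val[4] = 111
  val[5] = 010
  val[6] = 111

9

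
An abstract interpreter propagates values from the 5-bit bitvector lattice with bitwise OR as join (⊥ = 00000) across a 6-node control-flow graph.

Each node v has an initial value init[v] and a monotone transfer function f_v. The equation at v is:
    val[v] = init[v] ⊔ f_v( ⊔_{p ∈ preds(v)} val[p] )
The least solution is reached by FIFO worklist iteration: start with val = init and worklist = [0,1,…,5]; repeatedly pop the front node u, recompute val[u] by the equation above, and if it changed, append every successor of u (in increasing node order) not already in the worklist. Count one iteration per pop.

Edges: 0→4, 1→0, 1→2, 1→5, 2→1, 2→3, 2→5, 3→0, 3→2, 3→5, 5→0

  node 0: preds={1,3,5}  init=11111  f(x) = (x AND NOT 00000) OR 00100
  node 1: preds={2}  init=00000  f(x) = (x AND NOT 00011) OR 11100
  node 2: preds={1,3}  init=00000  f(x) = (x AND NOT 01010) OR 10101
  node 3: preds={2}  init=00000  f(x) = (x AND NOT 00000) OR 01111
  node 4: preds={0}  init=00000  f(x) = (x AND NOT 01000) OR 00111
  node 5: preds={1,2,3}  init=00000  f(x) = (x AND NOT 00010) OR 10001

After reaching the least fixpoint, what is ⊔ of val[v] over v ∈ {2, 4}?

Trace (9 dequeues):
  [1] u=0 | in 00000 | out 11111 | ==
  [2] u=1 | in 00000 | out 11100 | prev 00000 | push {0}
  [3] u=2 | in 11100 | out 10101 | prev 00000 | push {1}
  [4] u=3 | in 10101 | out 11111 | prev 00000 | push {2}
  [5] u=4 | in 11111 | out 10111 | prev 00000 | push {}
  [6] u=5 | in 11111 | out 11101 | prev 00000 | push {}
  [7] u=0 | in 11111 | out 11111 | ==
  [8] u=1 | in 10101 | out 11100 | ==
  [9] u=2 | in 11111 | out 10101 | ==

Converged values:
  [0] 11111
  [1] 11100
  [2] 10101
  [3] 11111
  [4] 10111
  [5] 11101

10111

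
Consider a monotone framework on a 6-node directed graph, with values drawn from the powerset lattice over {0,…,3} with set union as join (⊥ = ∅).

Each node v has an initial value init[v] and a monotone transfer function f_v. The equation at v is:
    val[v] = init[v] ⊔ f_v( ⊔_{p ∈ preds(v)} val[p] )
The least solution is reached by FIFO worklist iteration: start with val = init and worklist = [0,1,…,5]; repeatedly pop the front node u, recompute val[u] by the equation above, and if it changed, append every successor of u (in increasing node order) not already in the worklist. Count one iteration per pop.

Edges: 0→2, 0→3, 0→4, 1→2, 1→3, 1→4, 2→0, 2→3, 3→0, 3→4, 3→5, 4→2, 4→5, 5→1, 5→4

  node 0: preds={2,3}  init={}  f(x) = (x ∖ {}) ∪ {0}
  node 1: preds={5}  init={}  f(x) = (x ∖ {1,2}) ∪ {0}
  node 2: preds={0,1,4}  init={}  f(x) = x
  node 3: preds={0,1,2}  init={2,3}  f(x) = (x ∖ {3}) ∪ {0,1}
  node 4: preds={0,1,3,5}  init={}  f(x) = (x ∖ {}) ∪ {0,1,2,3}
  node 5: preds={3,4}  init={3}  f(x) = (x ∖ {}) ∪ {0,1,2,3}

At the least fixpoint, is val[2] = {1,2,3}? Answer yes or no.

Trace (12 dequeues):
  [1] u=0 | in {2,3} | out {0,2,3} | prev {} | push {}
  [2] u=1 | in {3} | out {0,3} | prev {} | push {}
  [3] u=2 | in {0,2,3} | out {0,2,3} | prev {} | push {0}
  [4] u=3 | in {0,2,3} | out {0,1,2,3} | prev {2,3} | push {}
  [5] u=4 | in {0,1,2,3} | out {0,1,2,3} | prev {} | push {2}
  [6] u=5 | in {0,1,2,3} | out {0,1,2,3} | prev {3} | push {1,4}
  [7] u=0 | in {0,1,2,3} | out {0,1,2,3} | prev {0,2,3} | push {3}
  [8] u=2 | in {0,1,2,3} | out {0,1,2,3} | prev {0,2,3} | push {0}
  [9] u=1 | in {0,1,2,3} | out {0,3} | ==
  [10] u=4 | in {0,1,2,3} | out {0,1,2,3} | ==
  [11] u=3 | in {0,1,2,3} | out {0,1,2,3} | ==
  [12] u=0 | in {0,1,2,3} | out {0,1,2,3} | ==

Converged values:
  [0] {0,1,2,3}
  [1] {0,3}
  [2] {0,1,2,3}
  [3] {0,1,2,3}
  [4] {0,1,2,3}
  [5] {0,1,2,3}

no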